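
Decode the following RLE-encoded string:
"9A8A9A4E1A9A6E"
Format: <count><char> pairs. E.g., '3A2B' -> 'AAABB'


Expanding each <count><char> pair:
  9A -> 'AAAAAAAAA'
  8A -> 'AAAAAAAA'
  9A -> 'AAAAAAAAA'
  4E -> 'EEEE'
  1A -> 'A'
  9A -> 'AAAAAAAAA'
  6E -> 'EEEEEE'

Decoded = AAAAAAAAAAAAAAAAAAAAAAAAAAEEEEAAAAAAAAAAEEEEEE


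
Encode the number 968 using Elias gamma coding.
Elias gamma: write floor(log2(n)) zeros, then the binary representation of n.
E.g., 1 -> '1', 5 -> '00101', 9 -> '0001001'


num_bits = floor(log2(968)) + 1 = 10
leading_zeros = num_bits - 1 = 9
binary(968) = 1111001000

Elias gamma(968) = '000000000' + '1111001000' = 0000000001111001000 (19 bits)


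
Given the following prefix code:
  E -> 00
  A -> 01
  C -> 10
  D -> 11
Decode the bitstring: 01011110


Decoding step by step:
Bits 01 -> A
Bits 01 -> A
Bits 11 -> D
Bits 10 -> C


Decoded message: AADC


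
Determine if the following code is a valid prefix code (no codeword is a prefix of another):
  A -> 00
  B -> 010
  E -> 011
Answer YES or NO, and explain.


Checking each pair (does one codeword prefix another?):
  A='00' vs B='010': no prefix
  A='00' vs E='011': no prefix
  B='010' vs A='00': no prefix
  B='010' vs E='011': no prefix
  E='011' vs A='00': no prefix
  E='011' vs B='010': no prefix
No violation found over all pairs.

YES -- this is a valid prefix code. No codeword is a prefix of any other codeword.


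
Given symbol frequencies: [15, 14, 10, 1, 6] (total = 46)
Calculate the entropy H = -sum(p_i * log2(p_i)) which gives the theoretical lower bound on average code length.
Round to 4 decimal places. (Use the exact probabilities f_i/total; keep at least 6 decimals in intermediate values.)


Per-symbol terms -p_i * log2(p_i) with p_i = f_i/46:
  p = 15/46 = 0.326087: log2(p) = -1.616671, -p*log2(p) = 0.527175
  p = 14/46 = 0.304348: log2(p) = -1.716207, -p*log2(p) = 0.522324
  p = 10/46 = 0.217391: log2(p) = -2.201634, -p*log2(p) = 0.478616
  p = 1/46 = 0.021739: log2(p) = -5.523562, -p*log2(p) = 0.120077
  p = 6/46 = 0.130435: log2(p) = -2.938599, -p*log2(p) = 0.383296
H = 0.527175 + 0.522324 + 0.478616 + 0.120077 + 0.383296 = 2.031488

H = 2.0315 bits/symbol


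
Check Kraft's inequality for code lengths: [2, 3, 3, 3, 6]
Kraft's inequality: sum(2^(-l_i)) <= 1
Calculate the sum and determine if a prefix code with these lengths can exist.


Sum = 2^(-2) + 2^(-3) + 2^(-3) + 2^(-3) + 2^(-6)
    = 0.25 + 0.125 + 0.125 + 0.125 + 0.015625
    = 41/64 = 0.640625
Since 0.640625 <= 1, Kraft's inequality IS satisfied.
A prefix code with these lengths CAN exist.

Kraft sum = 0.640625. Satisfied.


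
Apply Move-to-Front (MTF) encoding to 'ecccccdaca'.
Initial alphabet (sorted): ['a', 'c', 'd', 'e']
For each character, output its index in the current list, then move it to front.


MTF encoding:
'e': index 3 in ['a', 'c', 'd', 'e'] -> ['e', 'a', 'c', 'd']
'c': index 2 in ['e', 'a', 'c', 'd'] -> ['c', 'e', 'a', 'd']
'c': index 0 in ['c', 'e', 'a', 'd'] -> ['c', 'e', 'a', 'd']
'c': index 0 in ['c', 'e', 'a', 'd'] -> ['c', 'e', 'a', 'd']
'c': index 0 in ['c', 'e', 'a', 'd'] -> ['c', 'e', 'a', 'd']
'c': index 0 in ['c', 'e', 'a', 'd'] -> ['c', 'e', 'a', 'd']
'd': index 3 in ['c', 'e', 'a', 'd'] -> ['d', 'c', 'e', 'a']
'a': index 3 in ['d', 'c', 'e', 'a'] -> ['a', 'd', 'c', 'e']
'c': index 2 in ['a', 'd', 'c', 'e'] -> ['c', 'a', 'd', 'e']
'a': index 1 in ['c', 'a', 'd', 'e'] -> ['a', 'c', 'd', 'e']


Output: [3, 2, 0, 0, 0, 0, 3, 3, 2, 1]


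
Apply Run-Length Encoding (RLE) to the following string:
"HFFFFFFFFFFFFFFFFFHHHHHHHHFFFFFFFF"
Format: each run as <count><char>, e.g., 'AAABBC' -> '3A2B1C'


Scanning runs left to right:
  i=0: run of 'H' x 1 -> '1H'
  i=1: run of 'F' x 17 -> '17F'
  i=18: run of 'H' x 8 -> '8H'
  i=26: run of 'F' x 8 -> '8F'

RLE = 1H17F8H8F


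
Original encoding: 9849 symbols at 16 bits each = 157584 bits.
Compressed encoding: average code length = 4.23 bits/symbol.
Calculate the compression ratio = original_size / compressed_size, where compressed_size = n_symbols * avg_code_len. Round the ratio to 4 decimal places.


original_size = n_symbols * orig_bits = 9849 * 16 = 157584 bits
compressed_size = n_symbols * avg_code_len = 9849 * 4.23 = 41661.27 bits
ratio = original_size / compressed_size = 157584 / 41661.27 = 3.7825

Compression ratio = 3.7825


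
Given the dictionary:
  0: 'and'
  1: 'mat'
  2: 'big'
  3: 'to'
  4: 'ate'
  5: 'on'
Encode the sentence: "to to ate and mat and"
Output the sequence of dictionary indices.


Look up each word in the dictionary:
  'to' -> 3
  'to' -> 3
  'ate' -> 4
  'and' -> 0
  'mat' -> 1
  'and' -> 0

Encoded: [3, 3, 4, 0, 1, 0]


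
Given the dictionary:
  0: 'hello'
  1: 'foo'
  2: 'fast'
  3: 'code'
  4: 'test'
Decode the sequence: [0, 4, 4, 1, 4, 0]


Look up each index in the dictionary:
  0 -> 'hello'
  4 -> 'test'
  4 -> 'test'
  1 -> 'foo'
  4 -> 'test'
  0 -> 'hello'

Decoded: "hello test test foo test hello"


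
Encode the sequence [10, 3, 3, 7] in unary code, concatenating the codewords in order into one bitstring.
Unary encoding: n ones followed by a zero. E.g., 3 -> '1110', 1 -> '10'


Encode each number as n ones followed by a terminating 0:
  10 -> 11111111110 (11 bits)
  3 -> 1110 (4 bits)
  3 -> 1110 (4 bits)
  7 -> 11111110 (8 bits)
Total length = 11 + 4 + 4 + 8 = 27 bits.

Unary([10, 3, 3, 7]) = 111111111101110111011111110 (27 bits)


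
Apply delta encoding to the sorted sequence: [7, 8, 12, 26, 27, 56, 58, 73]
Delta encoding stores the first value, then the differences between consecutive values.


First value: 7
Deltas:
  8 - 7 = 1
  12 - 8 = 4
  26 - 12 = 14
  27 - 26 = 1
  56 - 27 = 29
  58 - 56 = 2
  73 - 58 = 15


Delta encoded: [7, 1, 4, 14, 1, 29, 2, 15]


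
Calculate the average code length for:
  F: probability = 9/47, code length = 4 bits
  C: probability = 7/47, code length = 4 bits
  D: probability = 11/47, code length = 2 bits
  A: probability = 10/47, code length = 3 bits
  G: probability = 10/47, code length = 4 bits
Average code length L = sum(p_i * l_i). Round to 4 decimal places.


Weighted contributions p_i * l_i:
  F: (9/47) * 4 = 36/47
  C: (7/47) * 4 = 28/47
  D: (11/47) * 2 = 22/47
  A: (10/47) * 3 = 30/47
  G: (10/47) * 4 = 40/47
Sum = (36 + 28 + 22 + 30 + 40)/47 = 156/47

L = 156/47 = 3.3191 bits/symbol


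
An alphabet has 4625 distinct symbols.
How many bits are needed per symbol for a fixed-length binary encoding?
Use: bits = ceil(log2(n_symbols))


log2(4625) = 12.1752
Bracket: 2^12 = 4096 < 4625 <= 2^13 = 8192
So ceil(log2(4625)) = 13

bits = ceil(log2(4625)) = ceil(12.1752) = 13 bits


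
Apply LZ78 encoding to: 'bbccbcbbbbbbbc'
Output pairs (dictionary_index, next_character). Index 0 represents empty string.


LZ78 encoding steps:
Dictionary: {0: ''}
Step 1: w='' (idx 0), next='b' -> output (0, 'b'), add 'b' as idx 1
Step 2: w='b' (idx 1), next='c' -> output (1, 'c'), add 'bc' as idx 2
Step 3: w='' (idx 0), next='c' -> output (0, 'c'), add 'c' as idx 3
Step 4: w='bc' (idx 2), next='b' -> output (2, 'b'), add 'bcb' as idx 4
Step 5: w='b' (idx 1), next='b' -> output (1, 'b'), add 'bb' as idx 5
Step 6: w='bb' (idx 5), next='b' -> output (5, 'b'), add 'bbb' as idx 6
Step 7: w='bc' (idx 2), end of input -> output (2, '')


Encoded: [(0, 'b'), (1, 'c'), (0, 'c'), (2, 'b'), (1, 'b'), (5, 'b'), (2, '')]


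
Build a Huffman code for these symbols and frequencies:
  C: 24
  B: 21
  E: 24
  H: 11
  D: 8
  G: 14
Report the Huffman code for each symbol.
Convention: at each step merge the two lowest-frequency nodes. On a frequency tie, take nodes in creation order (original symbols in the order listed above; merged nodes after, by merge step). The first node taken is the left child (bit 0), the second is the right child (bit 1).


Huffman tree construction:
Step 1: Merge D(8) + H(11) = 19
Step 2: Merge G(14) + (D+H)(19) = 33
Step 3: Merge B(21) + C(24) = 45
Step 4: Merge E(24) + (G+(D+H))(33) = 57
Step 5: Merge (B+C)(45) + (E+(G+(D+H)))(57) = 102
Read each symbol's code off the tree from the root (left child = 0, right child = 1).

Codes:
  C: 01 (length 2)
  B: 00 (length 2)
  E: 10 (length 2)
  H: 1111 (length 4)
  D: 1110 (length 4)
  G: 110 (length 3)
Average code length: 256/102 = 2.5098 bits/symbol


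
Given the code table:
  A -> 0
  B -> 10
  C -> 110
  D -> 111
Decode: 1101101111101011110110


Decoding:
110 -> C
110 -> C
111 -> D
110 -> C
10 -> B
111 -> D
10 -> B
110 -> C


Result: CCDCBDBC


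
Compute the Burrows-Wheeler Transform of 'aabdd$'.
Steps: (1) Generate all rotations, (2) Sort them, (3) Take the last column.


Rotations (sorted):
  0: $aabdd -> last char: d
  1: aabdd$ -> last char: $
  2: abdd$a -> last char: a
  3: bdd$aa -> last char: a
  4: d$aabd -> last char: d
  5: dd$aab -> last char: b


BWT = d$aadb


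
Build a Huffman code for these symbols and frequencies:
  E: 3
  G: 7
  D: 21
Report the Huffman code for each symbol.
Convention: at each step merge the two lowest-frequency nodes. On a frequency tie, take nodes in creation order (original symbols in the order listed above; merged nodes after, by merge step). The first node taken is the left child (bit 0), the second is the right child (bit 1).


Huffman tree construction:
Step 1: Merge E(3) + G(7) = 10
Step 2: Merge (E+G)(10) + D(21) = 31
Read each symbol's code off the tree from the root (left child = 0, right child = 1).

Codes:
  E: 00 (length 2)
  G: 01 (length 2)
  D: 1 (length 1)
Average code length: 41/31 = 1.3226 bits/symbol


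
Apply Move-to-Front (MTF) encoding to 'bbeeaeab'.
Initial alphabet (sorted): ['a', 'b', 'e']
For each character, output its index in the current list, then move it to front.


MTF encoding:
'b': index 1 in ['a', 'b', 'e'] -> ['b', 'a', 'e']
'b': index 0 in ['b', 'a', 'e'] -> ['b', 'a', 'e']
'e': index 2 in ['b', 'a', 'e'] -> ['e', 'b', 'a']
'e': index 0 in ['e', 'b', 'a'] -> ['e', 'b', 'a']
'a': index 2 in ['e', 'b', 'a'] -> ['a', 'e', 'b']
'e': index 1 in ['a', 'e', 'b'] -> ['e', 'a', 'b']
'a': index 1 in ['e', 'a', 'b'] -> ['a', 'e', 'b']
'b': index 2 in ['a', 'e', 'b'] -> ['b', 'a', 'e']


Output: [1, 0, 2, 0, 2, 1, 1, 2]


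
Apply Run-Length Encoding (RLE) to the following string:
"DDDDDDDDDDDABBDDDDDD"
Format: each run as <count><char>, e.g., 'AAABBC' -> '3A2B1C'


Scanning runs left to right:
  i=0: run of 'D' x 11 -> '11D'
  i=11: run of 'A' x 1 -> '1A'
  i=12: run of 'B' x 2 -> '2B'
  i=14: run of 'D' x 6 -> '6D'

RLE = 11D1A2B6D


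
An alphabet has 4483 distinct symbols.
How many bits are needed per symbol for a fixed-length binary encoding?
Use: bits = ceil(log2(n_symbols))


log2(4483) = 12.1302
Bracket: 2^12 = 4096 < 4483 <= 2^13 = 8192
So ceil(log2(4483)) = 13

bits = ceil(log2(4483)) = ceil(12.1302) = 13 bits


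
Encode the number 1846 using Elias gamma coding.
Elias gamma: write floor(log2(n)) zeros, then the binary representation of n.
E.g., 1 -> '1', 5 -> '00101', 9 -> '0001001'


num_bits = floor(log2(1846)) + 1 = 11
leading_zeros = num_bits - 1 = 10
binary(1846) = 11100110110

Elias gamma(1846) = '0000000000' + '11100110110' = 000000000011100110110 (21 bits)


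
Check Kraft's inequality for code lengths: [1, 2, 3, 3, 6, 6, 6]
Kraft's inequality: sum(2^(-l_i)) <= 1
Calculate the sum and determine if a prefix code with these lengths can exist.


Sum = 2^(-1) + 2^(-2) + 2^(-3) + 2^(-3) + 2^(-6) + 2^(-6) + 2^(-6)
    = 0.5 + 0.25 + 0.125 + 0.125 + 0.015625 + 0.015625 + 0.015625
    = 67/64 = 1.046875
Since 1.046875 > 1, Kraft's inequality is NOT satisfied.
A prefix code with these lengths CANNOT exist.

Kraft sum = 1.046875. Not satisfied.


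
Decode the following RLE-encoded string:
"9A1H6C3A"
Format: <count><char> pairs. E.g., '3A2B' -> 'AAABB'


Expanding each <count><char> pair:
  9A -> 'AAAAAAAAA'
  1H -> 'H'
  6C -> 'CCCCCC'
  3A -> 'AAA'

Decoded = AAAAAAAAAHCCCCCCAAA


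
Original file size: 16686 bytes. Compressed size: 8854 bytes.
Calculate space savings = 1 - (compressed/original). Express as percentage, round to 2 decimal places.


ratio = compressed/original = 8854/16686 = 0.530624
savings = 1 - ratio = 1 - 0.530624 = 0.469376
as a percentage: 0.469376 * 100 = 46.94%

Space savings = 1 - 8854/16686 = 46.94%


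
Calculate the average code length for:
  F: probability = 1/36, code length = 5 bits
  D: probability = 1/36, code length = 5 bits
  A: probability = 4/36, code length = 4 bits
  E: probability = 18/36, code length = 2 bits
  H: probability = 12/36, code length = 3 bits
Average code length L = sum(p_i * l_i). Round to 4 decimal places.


Weighted contributions p_i * l_i:
  F: (1/36) * 5 = 5/36
  D: (1/36) * 5 = 5/36
  A: (4/36) * 4 = 16/36
  E: (18/36) * 2 = 36/36
  H: (12/36) * 3 = 36/36
Sum = (5 + 5 + 16 + 36 + 36)/36 = 98/36

L = 98/36 = 2.7222 bits/symbol


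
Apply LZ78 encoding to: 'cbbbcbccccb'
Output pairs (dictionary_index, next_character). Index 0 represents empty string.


LZ78 encoding steps:
Dictionary: {0: ''}
Step 1: w='' (idx 0), next='c' -> output (0, 'c'), add 'c' as idx 1
Step 2: w='' (idx 0), next='b' -> output (0, 'b'), add 'b' as idx 2
Step 3: w='b' (idx 2), next='b' -> output (2, 'b'), add 'bb' as idx 3
Step 4: w='c' (idx 1), next='b' -> output (1, 'b'), add 'cb' as idx 4
Step 5: w='c' (idx 1), next='c' -> output (1, 'c'), add 'cc' as idx 5
Step 6: w='cc' (idx 5), next='b' -> output (5, 'b'), add 'ccb' as idx 6


Encoded: [(0, 'c'), (0, 'b'), (2, 'b'), (1, 'b'), (1, 'c'), (5, 'b')]


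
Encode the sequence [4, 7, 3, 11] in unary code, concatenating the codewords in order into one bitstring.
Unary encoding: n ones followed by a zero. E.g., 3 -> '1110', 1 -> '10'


Encode each number as n ones followed by a terminating 0:
  4 -> 11110 (5 bits)
  7 -> 11111110 (8 bits)
  3 -> 1110 (4 bits)
  11 -> 111111111110 (12 bits)
Total length = 5 + 8 + 4 + 12 = 29 bits.

Unary([4, 7, 3, 11]) = 11110111111101110111111111110 (29 bits)


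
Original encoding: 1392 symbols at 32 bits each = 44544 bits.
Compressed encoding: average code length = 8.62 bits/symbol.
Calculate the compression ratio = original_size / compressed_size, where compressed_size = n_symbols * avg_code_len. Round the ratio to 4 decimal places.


original_size = n_symbols * orig_bits = 1392 * 32 = 44544 bits
compressed_size = n_symbols * avg_code_len = 1392 * 8.62 = 11999.04 bits
ratio = original_size / compressed_size = 44544 / 11999.04 = 3.7123

Compression ratio = 3.7123


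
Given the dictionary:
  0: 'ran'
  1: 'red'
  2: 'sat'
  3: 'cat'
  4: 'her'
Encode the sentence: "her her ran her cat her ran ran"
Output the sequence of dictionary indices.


Look up each word in the dictionary:
  'her' -> 4
  'her' -> 4
  'ran' -> 0
  'her' -> 4
  'cat' -> 3
  'her' -> 4
  'ran' -> 0
  'ran' -> 0

Encoded: [4, 4, 0, 4, 3, 4, 0, 0]


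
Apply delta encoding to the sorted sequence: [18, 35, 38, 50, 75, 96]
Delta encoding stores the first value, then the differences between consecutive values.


First value: 18
Deltas:
  35 - 18 = 17
  38 - 35 = 3
  50 - 38 = 12
  75 - 50 = 25
  96 - 75 = 21


Delta encoded: [18, 17, 3, 12, 25, 21]


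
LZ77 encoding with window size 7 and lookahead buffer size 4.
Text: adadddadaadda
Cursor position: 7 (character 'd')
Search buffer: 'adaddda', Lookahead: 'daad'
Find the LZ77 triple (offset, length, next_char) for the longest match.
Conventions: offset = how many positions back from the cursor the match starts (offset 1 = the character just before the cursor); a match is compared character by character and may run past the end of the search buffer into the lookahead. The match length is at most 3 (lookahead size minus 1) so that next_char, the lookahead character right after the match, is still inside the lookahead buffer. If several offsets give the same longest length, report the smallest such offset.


Try each offset into the search buffer:
  offset=1 (pos 6, char 'a'): match length 0
  offset=2 (pos 5, char 'd'): match length 2
  offset=3 (pos 4, char 'd'): match length 1
  offset=4 (pos 3, char 'd'): match length 1
  offset=5 (pos 2, char 'a'): match length 0
  offset=6 (pos 1, char 'd'): match length 2
  offset=7 (pos 0, char 'a'): match length 0
Longest match has length 2, found at offsets 2, 6; take the smallest, offset 2.
next_char = character at position 7 + 2 = 9 -> 'a'

Best match: offset=2, length=2 (matching 'da' starting at position 5)
LZ77 triple: (2, 2, 'a')


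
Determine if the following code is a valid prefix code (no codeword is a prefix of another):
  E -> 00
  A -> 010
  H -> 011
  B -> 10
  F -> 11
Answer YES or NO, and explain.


Checking each pair (does one codeword prefix another?):
  E='00' vs A='010': no prefix
  E='00' vs H='011': no prefix
  E='00' vs B='10': no prefix
  E='00' vs F='11': no prefix
  A='010' vs E='00': no prefix
  A='010' vs H='011': no prefix
  A='010' vs B='10': no prefix
  A='010' vs F='11': no prefix
  H='011' vs E='00': no prefix
  H='011' vs A='010': no prefix
  H='011' vs B='10': no prefix
  H='011' vs F='11': no prefix
  B='10' vs E='00': no prefix
  B='10' vs A='010': no prefix
  B='10' vs H='011': no prefix
  B='10' vs F='11': no prefix
  F='11' vs E='00': no prefix
  F='11' vs A='010': no prefix
  F='11' vs H='011': no prefix
  F='11' vs B='10': no prefix
No violation found over all pairs.

YES -- this is a valid prefix code. No codeword is a prefix of any other codeword.


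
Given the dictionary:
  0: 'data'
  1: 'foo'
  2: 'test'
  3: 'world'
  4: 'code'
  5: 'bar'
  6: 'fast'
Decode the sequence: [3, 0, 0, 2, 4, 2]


Look up each index in the dictionary:
  3 -> 'world'
  0 -> 'data'
  0 -> 'data'
  2 -> 'test'
  4 -> 'code'
  2 -> 'test'

Decoded: "world data data test code test"


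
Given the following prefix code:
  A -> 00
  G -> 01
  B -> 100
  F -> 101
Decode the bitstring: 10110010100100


Decoding step by step:
Bits 101 -> F
Bits 100 -> B
Bits 101 -> F
Bits 00 -> A
Bits 100 -> B


Decoded message: FBFAB


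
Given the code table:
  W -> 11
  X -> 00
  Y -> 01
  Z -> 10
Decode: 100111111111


Decoding:
10 -> Z
01 -> Y
11 -> W
11 -> W
11 -> W
11 -> W


Result: ZYWWWW


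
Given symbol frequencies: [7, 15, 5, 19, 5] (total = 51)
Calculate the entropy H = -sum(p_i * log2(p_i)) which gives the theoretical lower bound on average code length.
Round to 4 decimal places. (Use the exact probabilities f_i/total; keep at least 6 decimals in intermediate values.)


Per-symbol terms -p_i * log2(p_i) with p_i = f_i/51:
  p = 7/51 = 0.137255: log2(p) = -2.865070, -p*log2(p) = 0.393245
  p = 15/51 = 0.294118: log2(p) = -1.765535, -p*log2(p) = 0.519275
  p = 5/51 = 0.098039: log2(p) = -3.350497, -p*log2(p) = 0.328480
  p = 19/51 = 0.372549: log2(p) = -1.424498, -p*log2(p) = 0.530695
  p = 5/51 = 0.098039: log2(p) = -3.350497, -p*log2(p) = 0.328480
H = 0.393245 + 0.519275 + 0.328480 + 0.530695 + 0.328480 = 2.100175

H = 2.1002 bits/symbol


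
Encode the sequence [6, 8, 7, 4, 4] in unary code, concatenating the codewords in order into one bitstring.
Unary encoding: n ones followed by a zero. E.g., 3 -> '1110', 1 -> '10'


Encode each number as n ones followed by a terminating 0:
  6 -> 1111110 (7 bits)
  8 -> 111111110 (9 bits)
  7 -> 11111110 (8 bits)
  4 -> 11110 (5 bits)
  4 -> 11110 (5 bits)
Total length = 7 + 9 + 8 + 5 + 5 = 34 bits.

Unary([6, 8, 7, 4, 4]) = 1111110111111110111111101111011110 (34 bits)


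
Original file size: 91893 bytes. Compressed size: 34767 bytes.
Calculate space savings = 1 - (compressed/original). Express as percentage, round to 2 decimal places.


ratio = compressed/original = 34767/91893 = 0.378342
savings = 1 - ratio = 1 - 0.378342 = 0.621658
as a percentage: 0.621658 * 100 = 62.17%

Space savings = 1 - 34767/91893 = 62.17%


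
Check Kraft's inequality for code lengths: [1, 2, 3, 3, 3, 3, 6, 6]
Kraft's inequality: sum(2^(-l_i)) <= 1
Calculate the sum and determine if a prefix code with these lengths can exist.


Sum = 2^(-1) + 2^(-2) + 2^(-3) + 2^(-3) + 2^(-3) + 2^(-3) + 2^(-6) + 2^(-6)
    = 0.5 + 0.25 + 0.125 + 0.125 + 0.125 + 0.125 + 0.015625 + 0.015625
    = 82/64 = 1.28125
Since 1.28125 > 1, Kraft's inequality is NOT satisfied.
A prefix code with these lengths CANNOT exist.

Kraft sum = 1.28125. Not satisfied.


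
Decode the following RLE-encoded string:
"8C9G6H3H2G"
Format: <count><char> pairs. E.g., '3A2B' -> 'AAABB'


Expanding each <count><char> pair:
  8C -> 'CCCCCCCC'
  9G -> 'GGGGGGGGG'
  6H -> 'HHHHHH'
  3H -> 'HHH'
  2G -> 'GG'

Decoded = CCCCCCCCGGGGGGGGGHHHHHHHHHGG


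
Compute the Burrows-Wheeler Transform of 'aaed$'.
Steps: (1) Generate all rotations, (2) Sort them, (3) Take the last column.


Rotations (sorted):
  0: $aaed -> last char: d
  1: aaed$ -> last char: $
  2: aed$a -> last char: a
  3: d$aae -> last char: e
  4: ed$aa -> last char: a


BWT = d$aea


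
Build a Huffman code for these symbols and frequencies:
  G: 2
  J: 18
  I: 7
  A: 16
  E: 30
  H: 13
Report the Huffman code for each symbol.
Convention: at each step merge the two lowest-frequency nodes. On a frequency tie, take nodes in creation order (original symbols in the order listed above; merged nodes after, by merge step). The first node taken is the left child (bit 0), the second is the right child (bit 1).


Huffman tree construction:
Step 1: Merge G(2) + I(7) = 9
Step 2: Merge (G+I)(9) + H(13) = 22
Step 3: Merge A(16) + J(18) = 34
Step 4: Merge ((G+I)+H)(22) + E(30) = 52
Step 5: Merge (A+J)(34) + (((G+I)+H)+E)(52) = 86
Read each symbol's code off the tree from the root (left child = 0, right child = 1).

Codes:
  G: 1000 (length 4)
  J: 01 (length 2)
  I: 1001 (length 4)
  A: 00 (length 2)
  E: 11 (length 2)
  H: 101 (length 3)
Average code length: 203/86 = 2.3605 bits/symbol


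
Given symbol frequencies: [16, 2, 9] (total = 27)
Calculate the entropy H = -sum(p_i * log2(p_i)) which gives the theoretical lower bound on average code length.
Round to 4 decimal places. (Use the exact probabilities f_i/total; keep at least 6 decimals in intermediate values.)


Per-symbol terms -p_i * log2(p_i) with p_i = f_i/27:
  p = 16/27 = 0.592593: log2(p) = -0.754888, -p*log2(p) = 0.447341
  p = 2/27 = 0.074074: log2(p) = -3.754888, -p*log2(p) = 0.278140
  p = 9/27 = 0.333333: log2(p) = -1.584963, -p*log2(p) = 0.528321
H = 0.447341 + 0.278140 + 0.528321 = 1.253802

H = 1.2538 bits/symbol


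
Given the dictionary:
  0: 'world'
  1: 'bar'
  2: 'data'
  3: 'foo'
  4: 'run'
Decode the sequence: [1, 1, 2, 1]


Look up each index in the dictionary:
  1 -> 'bar'
  1 -> 'bar'
  2 -> 'data'
  1 -> 'bar'

Decoded: "bar bar data bar"


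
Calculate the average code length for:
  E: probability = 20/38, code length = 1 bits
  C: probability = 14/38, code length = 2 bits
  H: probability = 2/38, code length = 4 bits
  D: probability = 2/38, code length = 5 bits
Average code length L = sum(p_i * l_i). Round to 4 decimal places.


Weighted contributions p_i * l_i:
  E: (20/38) * 1 = 20/38
  C: (14/38) * 2 = 28/38
  H: (2/38) * 4 = 8/38
  D: (2/38) * 5 = 10/38
Sum = (20 + 28 + 8 + 10)/38 = 66/38

L = 66/38 = 1.7368 bits/symbol


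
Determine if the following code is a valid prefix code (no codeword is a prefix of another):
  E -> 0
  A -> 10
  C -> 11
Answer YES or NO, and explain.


Checking each pair (does one codeword prefix another?):
  E='0' vs A='10': no prefix
  E='0' vs C='11': no prefix
  A='10' vs E='0': no prefix
  A='10' vs C='11': no prefix
  C='11' vs E='0': no prefix
  C='11' vs A='10': no prefix
No violation found over all pairs.

YES -- this is a valid prefix code. No codeword is a prefix of any other codeword.


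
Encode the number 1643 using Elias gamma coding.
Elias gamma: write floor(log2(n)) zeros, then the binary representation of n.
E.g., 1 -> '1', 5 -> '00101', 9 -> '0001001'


num_bits = floor(log2(1643)) + 1 = 11
leading_zeros = num_bits - 1 = 10
binary(1643) = 11001101011

Elias gamma(1643) = '0000000000' + '11001101011' = 000000000011001101011 (21 bits)


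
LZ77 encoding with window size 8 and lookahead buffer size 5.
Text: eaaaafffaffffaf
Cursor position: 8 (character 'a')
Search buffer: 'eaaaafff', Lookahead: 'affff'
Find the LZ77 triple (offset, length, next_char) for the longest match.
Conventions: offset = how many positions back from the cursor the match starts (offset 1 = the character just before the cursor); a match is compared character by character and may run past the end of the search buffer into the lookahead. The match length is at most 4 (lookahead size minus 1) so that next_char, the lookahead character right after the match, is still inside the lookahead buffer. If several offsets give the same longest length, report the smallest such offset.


Try each offset into the search buffer:
  offset=1 (pos 7, char 'f'): match length 0
  offset=2 (pos 6, char 'f'): match length 0
  offset=3 (pos 5, char 'f'): match length 0
  offset=4 (pos 4, char 'a'): match length 4
  offset=5 (pos 3, char 'a'): match length 1
  offset=6 (pos 2, char 'a'): match length 1
  offset=7 (pos 1, char 'a'): match length 1
  offset=8 (pos 0, char 'e'): match length 0
Longest match has length 4 at offset 4.
next_char = character at position 8 + 4 = 12 -> 'f'

Best match: offset=4, length=4 (matching 'afff' starting at position 4)
LZ77 triple: (4, 4, 'f')


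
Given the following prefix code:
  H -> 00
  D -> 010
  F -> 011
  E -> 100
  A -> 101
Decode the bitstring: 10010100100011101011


Decoding step by step:
Bits 100 -> E
Bits 101 -> A
Bits 00 -> H
Bits 100 -> E
Bits 011 -> F
Bits 101 -> A
Bits 011 -> F


Decoded message: EAHEFAF


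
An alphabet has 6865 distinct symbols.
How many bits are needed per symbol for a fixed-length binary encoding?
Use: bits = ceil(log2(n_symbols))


log2(6865) = 12.745
Bracket: 2^12 = 4096 < 6865 <= 2^13 = 8192
So ceil(log2(6865)) = 13

bits = ceil(log2(6865)) = ceil(12.745) = 13 bits


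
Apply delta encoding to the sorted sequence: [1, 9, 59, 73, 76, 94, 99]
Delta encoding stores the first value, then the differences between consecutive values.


First value: 1
Deltas:
  9 - 1 = 8
  59 - 9 = 50
  73 - 59 = 14
  76 - 73 = 3
  94 - 76 = 18
  99 - 94 = 5


Delta encoded: [1, 8, 50, 14, 3, 18, 5]


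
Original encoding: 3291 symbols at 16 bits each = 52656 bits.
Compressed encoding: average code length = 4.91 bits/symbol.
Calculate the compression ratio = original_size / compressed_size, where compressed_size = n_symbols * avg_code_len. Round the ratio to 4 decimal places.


original_size = n_symbols * orig_bits = 3291 * 16 = 52656 bits
compressed_size = n_symbols * avg_code_len = 3291 * 4.91 = 16158.81 bits
ratio = original_size / compressed_size = 52656 / 16158.81 = 3.2587

Compression ratio = 3.2587


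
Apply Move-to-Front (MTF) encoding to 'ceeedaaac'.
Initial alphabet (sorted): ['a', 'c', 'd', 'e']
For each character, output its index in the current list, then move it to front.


MTF encoding:
'c': index 1 in ['a', 'c', 'd', 'e'] -> ['c', 'a', 'd', 'e']
'e': index 3 in ['c', 'a', 'd', 'e'] -> ['e', 'c', 'a', 'd']
'e': index 0 in ['e', 'c', 'a', 'd'] -> ['e', 'c', 'a', 'd']
'e': index 0 in ['e', 'c', 'a', 'd'] -> ['e', 'c', 'a', 'd']
'd': index 3 in ['e', 'c', 'a', 'd'] -> ['d', 'e', 'c', 'a']
'a': index 3 in ['d', 'e', 'c', 'a'] -> ['a', 'd', 'e', 'c']
'a': index 0 in ['a', 'd', 'e', 'c'] -> ['a', 'd', 'e', 'c']
'a': index 0 in ['a', 'd', 'e', 'c'] -> ['a', 'd', 'e', 'c']
'c': index 3 in ['a', 'd', 'e', 'c'] -> ['c', 'a', 'd', 'e']


Output: [1, 3, 0, 0, 3, 3, 0, 0, 3]


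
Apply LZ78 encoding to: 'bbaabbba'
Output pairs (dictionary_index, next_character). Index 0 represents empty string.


LZ78 encoding steps:
Dictionary: {0: ''}
Step 1: w='' (idx 0), next='b' -> output (0, 'b'), add 'b' as idx 1
Step 2: w='b' (idx 1), next='a' -> output (1, 'a'), add 'ba' as idx 2
Step 3: w='' (idx 0), next='a' -> output (0, 'a'), add 'a' as idx 3
Step 4: w='b' (idx 1), next='b' -> output (1, 'b'), add 'bb' as idx 4
Step 5: w='ba' (idx 2), end of input -> output (2, '')


Encoded: [(0, 'b'), (1, 'a'), (0, 'a'), (1, 'b'), (2, '')]


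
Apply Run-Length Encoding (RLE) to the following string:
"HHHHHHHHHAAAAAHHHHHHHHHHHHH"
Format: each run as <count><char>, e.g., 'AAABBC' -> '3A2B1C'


Scanning runs left to right:
  i=0: run of 'H' x 9 -> '9H'
  i=9: run of 'A' x 5 -> '5A'
  i=14: run of 'H' x 13 -> '13H'

RLE = 9H5A13H


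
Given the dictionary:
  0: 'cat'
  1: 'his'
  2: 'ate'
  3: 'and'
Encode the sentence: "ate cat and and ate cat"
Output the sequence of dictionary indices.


Look up each word in the dictionary:
  'ate' -> 2
  'cat' -> 0
  'and' -> 3
  'and' -> 3
  'ate' -> 2
  'cat' -> 0

Encoded: [2, 0, 3, 3, 2, 0]


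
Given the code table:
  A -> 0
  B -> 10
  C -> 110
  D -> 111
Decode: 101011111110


Decoding:
10 -> B
10 -> B
111 -> D
111 -> D
10 -> B


Result: BBDDB


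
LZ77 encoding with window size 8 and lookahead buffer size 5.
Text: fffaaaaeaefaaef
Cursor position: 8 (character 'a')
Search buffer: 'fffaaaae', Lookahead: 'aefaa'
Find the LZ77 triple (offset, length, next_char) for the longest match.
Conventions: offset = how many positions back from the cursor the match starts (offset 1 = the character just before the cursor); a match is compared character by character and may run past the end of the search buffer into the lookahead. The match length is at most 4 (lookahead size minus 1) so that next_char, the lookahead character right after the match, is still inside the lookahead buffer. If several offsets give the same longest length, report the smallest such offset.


Try each offset into the search buffer:
  offset=1 (pos 7, char 'e'): match length 0
  offset=2 (pos 6, char 'a'): match length 2
  offset=3 (pos 5, char 'a'): match length 1
  offset=4 (pos 4, char 'a'): match length 1
  offset=5 (pos 3, char 'a'): match length 1
  offset=6 (pos 2, char 'f'): match length 0
  offset=7 (pos 1, char 'f'): match length 0
  offset=8 (pos 0, char 'f'): match length 0
Longest match has length 2 at offset 2.
next_char = character at position 8 + 2 = 10 -> 'f'

Best match: offset=2, length=2 (matching 'ae' starting at position 6)
LZ77 triple: (2, 2, 'f')


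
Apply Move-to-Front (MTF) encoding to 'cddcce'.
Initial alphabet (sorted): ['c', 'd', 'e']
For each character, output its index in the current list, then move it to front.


MTF encoding:
'c': index 0 in ['c', 'd', 'e'] -> ['c', 'd', 'e']
'd': index 1 in ['c', 'd', 'e'] -> ['d', 'c', 'e']
'd': index 0 in ['d', 'c', 'e'] -> ['d', 'c', 'e']
'c': index 1 in ['d', 'c', 'e'] -> ['c', 'd', 'e']
'c': index 0 in ['c', 'd', 'e'] -> ['c', 'd', 'e']
'e': index 2 in ['c', 'd', 'e'] -> ['e', 'c', 'd']


Output: [0, 1, 0, 1, 0, 2]


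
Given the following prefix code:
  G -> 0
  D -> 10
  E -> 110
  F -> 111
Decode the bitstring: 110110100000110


Decoding step by step:
Bits 110 -> E
Bits 110 -> E
Bits 10 -> D
Bits 0 -> G
Bits 0 -> G
Bits 0 -> G
Bits 0 -> G
Bits 110 -> E


Decoded message: EEDGGGGE


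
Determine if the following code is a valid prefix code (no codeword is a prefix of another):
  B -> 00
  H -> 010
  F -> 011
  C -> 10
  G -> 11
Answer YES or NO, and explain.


Checking each pair (does one codeword prefix another?):
  B='00' vs H='010': no prefix
  B='00' vs F='011': no prefix
  B='00' vs C='10': no prefix
  B='00' vs G='11': no prefix
  H='010' vs B='00': no prefix
  H='010' vs F='011': no prefix
  H='010' vs C='10': no prefix
  H='010' vs G='11': no prefix
  F='011' vs B='00': no prefix
  F='011' vs H='010': no prefix
  F='011' vs C='10': no prefix
  F='011' vs G='11': no prefix
  C='10' vs B='00': no prefix
  C='10' vs H='010': no prefix
  C='10' vs F='011': no prefix
  C='10' vs G='11': no prefix
  G='11' vs B='00': no prefix
  G='11' vs H='010': no prefix
  G='11' vs F='011': no prefix
  G='11' vs C='10': no prefix
No violation found over all pairs.

YES -- this is a valid prefix code. No codeword is a prefix of any other codeword.


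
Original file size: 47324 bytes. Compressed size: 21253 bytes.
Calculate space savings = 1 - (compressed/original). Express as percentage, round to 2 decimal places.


ratio = compressed/original = 21253/47324 = 0.449096
savings = 1 - ratio = 1 - 0.449096 = 0.550904
as a percentage: 0.550904 * 100 = 55.09%

Space savings = 1 - 21253/47324 = 55.09%


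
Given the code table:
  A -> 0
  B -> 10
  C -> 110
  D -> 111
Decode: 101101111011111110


Decoding:
10 -> B
110 -> C
111 -> D
10 -> B
111 -> D
111 -> D
10 -> B


Result: BCDBDDB


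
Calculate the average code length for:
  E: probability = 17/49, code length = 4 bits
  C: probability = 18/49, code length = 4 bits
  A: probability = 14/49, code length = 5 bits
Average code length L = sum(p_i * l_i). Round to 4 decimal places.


Weighted contributions p_i * l_i:
  E: (17/49) * 4 = 68/49
  C: (18/49) * 4 = 72/49
  A: (14/49) * 5 = 70/49
Sum = (68 + 72 + 70)/49 = 210/49

L = 210/49 = 4.2857 bits/symbol


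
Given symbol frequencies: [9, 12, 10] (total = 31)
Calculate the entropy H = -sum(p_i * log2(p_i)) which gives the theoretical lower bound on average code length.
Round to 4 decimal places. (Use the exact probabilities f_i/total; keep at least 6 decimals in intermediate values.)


Per-symbol terms -p_i * log2(p_i) with p_i = f_i/31:
  p = 9/31 = 0.290323: log2(p) = -1.784271, -p*log2(p) = 0.518014
  p = 12/31 = 0.387097: log2(p) = -1.369234, -p*log2(p) = 0.530026
  p = 10/31 = 0.322581: log2(p) = -1.632268, -p*log2(p) = 0.526538
H = 0.518014 + 0.530026 + 0.526538 = 1.574578

H = 1.5746 bits/symbol


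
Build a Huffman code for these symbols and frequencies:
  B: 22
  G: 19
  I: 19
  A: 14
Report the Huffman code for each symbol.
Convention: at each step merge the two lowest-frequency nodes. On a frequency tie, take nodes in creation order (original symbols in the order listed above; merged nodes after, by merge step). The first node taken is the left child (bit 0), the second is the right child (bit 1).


Huffman tree construction:
Step 1: Merge A(14) + G(19) = 33
Step 2: Merge I(19) + B(22) = 41
Step 3: Merge (A+G)(33) + (I+B)(41) = 74
Read each symbol's code off the tree from the root (left child = 0, right child = 1).

Codes:
  B: 11 (length 2)
  G: 01 (length 2)
  I: 10 (length 2)
  A: 00 (length 2)
Average code length: 148/74 = 2.0000 bits/symbol


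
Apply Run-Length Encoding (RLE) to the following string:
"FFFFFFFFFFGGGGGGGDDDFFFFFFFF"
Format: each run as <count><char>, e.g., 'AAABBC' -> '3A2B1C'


Scanning runs left to right:
  i=0: run of 'F' x 10 -> '10F'
  i=10: run of 'G' x 7 -> '7G'
  i=17: run of 'D' x 3 -> '3D'
  i=20: run of 'F' x 8 -> '8F'

RLE = 10F7G3D8F


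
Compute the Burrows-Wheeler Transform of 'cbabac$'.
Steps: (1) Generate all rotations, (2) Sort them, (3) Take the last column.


Rotations (sorted):
  0: $cbabac -> last char: c
  1: abac$cb -> last char: b
  2: ac$cbab -> last char: b
  3: babac$c -> last char: c
  4: bac$cba -> last char: a
  5: c$cbaba -> last char: a
  6: cbabac$ -> last char: $


BWT = cbbcaa$


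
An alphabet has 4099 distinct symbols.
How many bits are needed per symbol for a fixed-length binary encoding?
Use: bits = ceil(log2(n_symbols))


log2(4099) = 12.0011
Bracket: 2^12 = 4096 < 4099 <= 2^13 = 8192
So ceil(log2(4099)) = 13

bits = ceil(log2(4099)) = ceil(12.0011) = 13 bits


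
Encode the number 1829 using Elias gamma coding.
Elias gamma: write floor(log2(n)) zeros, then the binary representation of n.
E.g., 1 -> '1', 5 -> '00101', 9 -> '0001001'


num_bits = floor(log2(1829)) + 1 = 11
leading_zeros = num_bits - 1 = 10
binary(1829) = 11100100101

Elias gamma(1829) = '0000000000' + '11100100101' = 000000000011100100101 (21 bits)


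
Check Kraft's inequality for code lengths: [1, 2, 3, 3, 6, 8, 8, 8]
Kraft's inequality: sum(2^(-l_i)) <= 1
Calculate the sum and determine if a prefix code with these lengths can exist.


Sum = 2^(-1) + 2^(-2) + 2^(-3) + 2^(-3) + 2^(-6) + 2^(-8) + 2^(-8) + 2^(-8)
    = 0.5 + 0.25 + 0.125 + 0.125 + 0.015625 + 0.00390625 + 0.00390625 + 0.00390625
    = 263/256 = 1.02734375
Since 1.02734375 > 1, Kraft's inequality is NOT satisfied.
A prefix code with these lengths CANNOT exist.

Kraft sum = 1.02734375. Not satisfied.


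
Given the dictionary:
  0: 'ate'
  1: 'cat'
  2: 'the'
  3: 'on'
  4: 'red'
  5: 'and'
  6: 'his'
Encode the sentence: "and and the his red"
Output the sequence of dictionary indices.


Look up each word in the dictionary:
  'and' -> 5
  'and' -> 5
  'the' -> 2
  'his' -> 6
  'red' -> 4

Encoded: [5, 5, 2, 6, 4]


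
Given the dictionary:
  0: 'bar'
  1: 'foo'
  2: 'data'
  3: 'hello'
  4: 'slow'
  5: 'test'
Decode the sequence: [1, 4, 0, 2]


Look up each index in the dictionary:
  1 -> 'foo'
  4 -> 'slow'
  0 -> 'bar'
  2 -> 'data'

Decoded: "foo slow bar data"


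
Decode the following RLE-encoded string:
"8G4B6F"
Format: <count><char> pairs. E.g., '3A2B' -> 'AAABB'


Expanding each <count><char> pair:
  8G -> 'GGGGGGGG'
  4B -> 'BBBB'
  6F -> 'FFFFFF'

Decoded = GGGGGGGGBBBBFFFFFF


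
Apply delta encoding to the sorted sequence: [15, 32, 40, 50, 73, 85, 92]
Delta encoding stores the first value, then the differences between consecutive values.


First value: 15
Deltas:
  32 - 15 = 17
  40 - 32 = 8
  50 - 40 = 10
  73 - 50 = 23
  85 - 73 = 12
  92 - 85 = 7


Delta encoded: [15, 17, 8, 10, 23, 12, 7]


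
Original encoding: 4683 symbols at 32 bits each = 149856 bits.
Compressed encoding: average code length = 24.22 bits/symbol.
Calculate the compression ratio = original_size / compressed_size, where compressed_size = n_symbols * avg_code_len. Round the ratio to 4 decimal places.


original_size = n_symbols * orig_bits = 4683 * 32 = 149856 bits
compressed_size = n_symbols * avg_code_len = 4683 * 24.22 = 113422.26 bits
ratio = original_size / compressed_size = 149856 / 113422.26 = 1.3212

Compression ratio = 1.3212


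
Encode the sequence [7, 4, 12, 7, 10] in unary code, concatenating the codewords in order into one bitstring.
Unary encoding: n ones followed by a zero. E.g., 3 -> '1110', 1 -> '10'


Encode each number as n ones followed by a terminating 0:
  7 -> 11111110 (8 bits)
  4 -> 11110 (5 bits)
  12 -> 1111111111110 (13 bits)
  7 -> 11111110 (8 bits)
  10 -> 11111111110 (11 bits)
Total length = 8 + 5 + 13 + 8 + 11 = 45 bits.

Unary([7, 4, 12, 7, 10]) = 111111101111011111111111101111111011111111110 (45 bits)


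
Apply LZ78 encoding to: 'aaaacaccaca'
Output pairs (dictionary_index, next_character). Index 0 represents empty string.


LZ78 encoding steps:
Dictionary: {0: ''}
Step 1: w='' (idx 0), next='a' -> output (0, 'a'), add 'a' as idx 1
Step 2: w='a' (idx 1), next='a' -> output (1, 'a'), add 'aa' as idx 2
Step 3: w='a' (idx 1), next='c' -> output (1, 'c'), add 'ac' as idx 3
Step 4: w='ac' (idx 3), next='c' -> output (3, 'c'), add 'acc' as idx 4
Step 5: w='ac' (idx 3), next='a' -> output (3, 'a'), add 'aca' as idx 5


Encoded: [(0, 'a'), (1, 'a'), (1, 'c'), (3, 'c'), (3, 'a')]


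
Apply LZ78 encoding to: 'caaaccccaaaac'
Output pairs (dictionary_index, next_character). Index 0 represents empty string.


LZ78 encoding steps:
Dictionary: {0: ''}
Step 1: w='' (idx 0), next='c' -> output (0, 'c'), add 'c' as idx 1
Step 2: w='' (idx 0), next='a' -> output (0, 'a'), add 'a' as idx 2
Step 3: w='a' (idx 2), next='a' -> output (2, 'a'), add 'aa' as idx 3
Step 4: w='c' (idx 1), next='c' -> output (1, 'c'), add 'cc' as idx 4
Step 5: w='cc' (idx 4), next='a' -> output (4, 'a'), add 'cca' as idx 5
Step 6: w='aa' (idx 3), next='a' -> output (3, 'a'), add 'aaa' as idx 6
Step 7: w='c' (idx 1), end of input -> output (1, '')


Encoded: [(0, 'c'), (0, 'a'), (2, 'a'), (1, 'c'), (4, 'a'), (3, 'a'), (1, '')]


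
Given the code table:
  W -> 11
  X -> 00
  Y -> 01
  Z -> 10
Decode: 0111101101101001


Decoding:
01 -> Y
11 -> W
10 -> Z
11 -> W
01 -> Y
10 -> Z
10 -> Z
01 -> Y


Result: YWZWYZZY


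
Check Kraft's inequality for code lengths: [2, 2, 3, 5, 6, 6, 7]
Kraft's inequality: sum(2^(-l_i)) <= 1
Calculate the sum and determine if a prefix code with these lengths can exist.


Sum = 2^(-2) + 2^(-2) + 2^(-3) + 2^(-5) + 2^(-6) + 2^(-6) + 2^(-7)
    = 0.25 + 0.25 + 0.125 + 0.03125 + 0.015625 + 0.015625 + 0.0078125
    = 89/128 = 0.6953125
Since 0.6953125 <= 1, Kraft's inequality IS satisfied.
A prefix code with these lengths CAN exist.

Kraft sum = 0.6953125. Satisfied.
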